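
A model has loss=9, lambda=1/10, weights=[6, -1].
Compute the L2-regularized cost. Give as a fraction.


L2 sq norm = sum(w^2) = 37. J = 9 + 1/10 * 37 = 127/10.

127/10


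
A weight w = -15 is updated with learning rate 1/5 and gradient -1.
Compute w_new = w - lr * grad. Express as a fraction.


w_new = -15 - 1/5 * -1 = -15 - -1/5 = -74/5.

-74/5


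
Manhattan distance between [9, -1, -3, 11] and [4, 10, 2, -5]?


d = sum of absolute differences: |9-4|=5 + |-1-10|=11 + |-3-2|=5 + |11--5|=16 = 37.

37


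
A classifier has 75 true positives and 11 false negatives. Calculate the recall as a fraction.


Recall = TP / (TP + FN) = 75 / 86 = 75/86.

75/86


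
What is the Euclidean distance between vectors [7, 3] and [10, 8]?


d = sqrt(sum of squared differences). (7-10)^2=9, (3-8)^2=25. Sum = 34.

sqrt(34)


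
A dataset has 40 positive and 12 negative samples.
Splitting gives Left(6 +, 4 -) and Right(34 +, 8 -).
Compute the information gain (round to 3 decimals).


H(parent) = 0.7793. H(left) = 0.9710, H(right) = 0.7025. Weighted = (10/52)*0.9710 + (42/52)*0.7025 = 0.7541. IG = 0.7793 - 0.7541 = 0.0252, which rounds to 0.025.

0.025


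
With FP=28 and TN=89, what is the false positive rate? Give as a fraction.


FPR = FP / (FP + TN) = 28 / 117 = 28/117.

28/117


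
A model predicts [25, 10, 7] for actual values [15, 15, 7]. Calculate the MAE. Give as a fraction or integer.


MAE = (1/3) * (|15-25|=10 + |15-10|=5 + |7-7|=0). Sum = 15. MAE = 5.

5


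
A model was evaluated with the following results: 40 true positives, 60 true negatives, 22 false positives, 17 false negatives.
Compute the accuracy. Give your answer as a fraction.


Accuracy = (TP + TN) / (TP + TN + FP + FN) = (40 + 60) / 139 = 100/139.

100/139


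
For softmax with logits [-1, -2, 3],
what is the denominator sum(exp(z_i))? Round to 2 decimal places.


Denom = e^-1=0.3679 + e^-2=0.1353 + e^3=20.0855. Sum = 20.5887, which rounds to 20.59.

20.59


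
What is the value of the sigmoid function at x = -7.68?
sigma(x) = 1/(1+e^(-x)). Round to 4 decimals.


sigma(-7.68) = 1/(1+e^(7.68)) = 1/(1+2164.619772) = 1/2165.619772 = 0.0005.

0.0005


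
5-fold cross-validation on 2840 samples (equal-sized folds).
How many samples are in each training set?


Each validation fold has 2840/5 = 568 samples. Training set = 2840 - 568 = 2272.

2272


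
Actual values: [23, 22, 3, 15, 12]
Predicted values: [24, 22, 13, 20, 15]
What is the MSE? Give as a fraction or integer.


MSE = (1/5) * ((23-24)^2=1 + (22-22)^2=0 + (3-13)^2=100 + (15-20)^2=25 + (12-15)^2=9). Sum = 135. MSE = 27.

27


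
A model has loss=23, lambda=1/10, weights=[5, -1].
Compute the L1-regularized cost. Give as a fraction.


L1 norm = sum(|w|) = 6. J = 23 + 1/10 * 6 = 118/5.

118/5


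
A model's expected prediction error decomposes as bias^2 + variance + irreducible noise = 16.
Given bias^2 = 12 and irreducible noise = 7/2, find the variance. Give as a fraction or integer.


Total error = bias^2 + variance + irreducible noise. So variance = 16 - 12 - 7/2 = 1/2.

1/2


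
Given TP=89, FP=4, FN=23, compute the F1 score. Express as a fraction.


Precision = 89/93 = 89/93. Recall = 89/112 = 89/112. F1 = 2*P*R/(P+R) = 178/205.

178/205


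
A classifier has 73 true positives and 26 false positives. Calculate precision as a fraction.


Precision = TP / (TP + FP) = 73 / 99 = 73/99.

73/99


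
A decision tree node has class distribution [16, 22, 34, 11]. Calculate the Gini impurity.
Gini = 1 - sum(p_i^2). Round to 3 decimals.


Total = 83. Proportions: 16/83, 22/83, 34/83, 11/83. sum(p_i^2) = 0.2928. Gini = 1 - 0.2928 = 0.7072, which rounds to 0.707.

0.707


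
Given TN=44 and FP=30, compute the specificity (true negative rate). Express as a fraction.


Specificity = TN / (TN + FP) = 44 / 74 = 22/37.

22/37


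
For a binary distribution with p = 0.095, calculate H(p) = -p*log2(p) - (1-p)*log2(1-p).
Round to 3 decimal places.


H = -0.095*log2(0.095) - 0.905*log2(0.905) = 0.453.

0.453


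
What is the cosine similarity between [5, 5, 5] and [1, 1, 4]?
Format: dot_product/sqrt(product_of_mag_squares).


dot = 30. |a|^2 = 75, |b|^2 = 18. cos = 30/sqrt(1350).

30/sqrt(1350)


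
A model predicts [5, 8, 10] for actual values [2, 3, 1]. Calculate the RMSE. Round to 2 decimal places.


MSE = 38.3333. RMSE = sqrt(38.3333) = 6.19.

6.19


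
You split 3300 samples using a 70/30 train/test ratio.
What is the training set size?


Test set = 3300 * 30% = 990. Training set = 3300 - 990 = 2310.

2310


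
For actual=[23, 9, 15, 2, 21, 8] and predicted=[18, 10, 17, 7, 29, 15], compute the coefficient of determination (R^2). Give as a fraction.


Mean(y) = 13. SS_res = 168. SS_tot = 330. R^2 = 1 - 168/(330) = 27/55.

27/55


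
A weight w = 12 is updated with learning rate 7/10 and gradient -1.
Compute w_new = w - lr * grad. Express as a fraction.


w_new = 12 - 7/10 * -1 = 12 - -7/10 = 127/10.

127/10


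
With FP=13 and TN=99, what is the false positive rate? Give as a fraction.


FPR = FP / (FP + TN) = 13 / 112 = 13/112.

13/112


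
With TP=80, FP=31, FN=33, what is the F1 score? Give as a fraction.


Precision = 80/111 = 80/111. Recall = 80/113 = 80/113. F1 = 2*P*R/(P+R) = 5/7.

5/7


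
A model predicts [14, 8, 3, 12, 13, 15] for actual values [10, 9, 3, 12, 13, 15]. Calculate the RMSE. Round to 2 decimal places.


MSE = 2.8333. RMSE = sqrt(2.8333) = 1.68.

1.68


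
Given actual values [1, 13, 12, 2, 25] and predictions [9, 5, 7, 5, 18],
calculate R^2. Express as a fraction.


Mean(y) = 53/5. SS_res = 211. SS_tot = 1906/5. R^2 = 1 - 211/(1906/5) = 851/1906.

851/1906


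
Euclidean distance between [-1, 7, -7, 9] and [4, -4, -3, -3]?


d = sqrt(sum of squared differences). (-1-4)^2=25, (7--4)^2=121, (-7--3)^2=16, (9--3)^2=144. Sum = 306.

sqrt(306)


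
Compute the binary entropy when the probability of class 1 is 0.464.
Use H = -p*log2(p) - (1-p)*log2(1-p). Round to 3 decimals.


H = -0.464*log2(0.464) - 0.536*log2(0.536) = 0.996.

0.996


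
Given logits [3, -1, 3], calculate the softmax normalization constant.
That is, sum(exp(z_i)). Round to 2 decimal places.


Denom = e^3=20.0855 + e^-1=0.3679 + e^3=20.0855. Sum = 40.5389, which rounds to 40.54.

40.54


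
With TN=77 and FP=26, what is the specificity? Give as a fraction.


Specificity = TN / (TN + FP) = 77 / 103 = 77/103.

77/103


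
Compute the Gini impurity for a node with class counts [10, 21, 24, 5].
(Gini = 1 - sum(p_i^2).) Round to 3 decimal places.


Total = 60. Proportions: 10/60, 21/60, 24/60, 5/60. sum(p_i^2) = 0.3172. Gini = 1 - 0.3172 = 0.6828, which rounds to 0.683.

0.683


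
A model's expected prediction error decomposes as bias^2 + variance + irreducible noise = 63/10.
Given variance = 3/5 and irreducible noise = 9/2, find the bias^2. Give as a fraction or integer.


Total error = bias^2 + variance + irreducible noise. So bias^2 = 63/10 - 3/5 - 9/2 = 6/5.

6/5


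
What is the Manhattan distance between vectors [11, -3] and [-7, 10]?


d = sum of absolute differences: |11--7|=18 + |-3-10|=13 = 31.

31


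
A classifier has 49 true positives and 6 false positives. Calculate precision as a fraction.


Precision = TP / (TP + FP) = 49 / 55 = 49/55.

49/55


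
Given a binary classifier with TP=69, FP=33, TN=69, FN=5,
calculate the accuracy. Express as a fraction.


Accuracy = (TP + TN) / (TP + TN + FP + FN) = (69 + 69) / 176 = 69/88.

69/88


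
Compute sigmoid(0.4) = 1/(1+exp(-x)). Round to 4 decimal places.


sigma(0.4) = 1/(1+e^(-0.4)) = 1/(1+0.670320) = 1/1.670320 = 0.5987.

0.5987


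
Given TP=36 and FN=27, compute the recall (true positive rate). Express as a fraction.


Recall = TP / (TP + FN) = 36 / 63 = 4/7.

4/7


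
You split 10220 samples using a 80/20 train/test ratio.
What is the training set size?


Test set = 10220 * 20% = 2044. Training set = 10220 - 2044 = 8176.

8176


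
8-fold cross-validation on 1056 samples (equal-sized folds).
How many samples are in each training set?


Each validation fold has 1056/8 = 132 samples. Training set = 1056 - 132 = 924.

924


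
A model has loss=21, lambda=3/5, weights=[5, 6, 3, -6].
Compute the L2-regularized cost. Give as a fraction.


L2 sq norm = sum(w^2) = 106. J = 21 + 3/5 * 106 = 423/5.

423/5


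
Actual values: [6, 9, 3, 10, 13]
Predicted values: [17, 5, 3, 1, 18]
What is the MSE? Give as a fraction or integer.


MSE = (1/5) * ((6-17)^2=121 + (9-5)^2=16 + (3-3)^2=0 + (10-1)^2=81 + (13-18)^2=25). Sum = 243. MSE = 243/5.

243/5


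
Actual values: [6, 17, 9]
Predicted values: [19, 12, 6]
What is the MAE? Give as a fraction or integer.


MAE = (1/3) * (|6-19|=13 + |17-12|=5 + |9-6|=3). Sum = 21. MAE = 7.

7


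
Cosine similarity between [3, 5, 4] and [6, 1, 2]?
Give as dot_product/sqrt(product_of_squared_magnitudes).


dot = 31. |a|^2 = 50, |b|^2 = 41. cos = 31/sqrt(2050).

31/sqrt(2050)


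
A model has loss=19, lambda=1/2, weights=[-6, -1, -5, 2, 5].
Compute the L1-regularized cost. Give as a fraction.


L1 norm = sum(|w|) = 19. J = 19 + 1/2 * 19 = 57/2.

57/2


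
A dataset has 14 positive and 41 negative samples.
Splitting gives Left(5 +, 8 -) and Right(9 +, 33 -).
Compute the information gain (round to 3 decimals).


H(parent) = 0.8184. H(left) = 0.9612, H(right) = 0.7496. Weighted = (13/55)*0.9612 + (42/55)*0.7496 = 0.7996. IG = 0.8184 - 0.7996 = 0.0188, which rounds to 0.019.

0.019


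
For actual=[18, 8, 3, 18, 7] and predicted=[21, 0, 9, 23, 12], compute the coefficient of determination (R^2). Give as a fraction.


Mean(y) = 54/5. SS_res = 159. SS_tot = 934/5. R^2 = 1 - 159/(934/5) = 139/934.

139/934


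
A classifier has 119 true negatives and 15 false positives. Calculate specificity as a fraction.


Specificity = TN / (TN + FP) = 119 / 134 = 119/134.

119/134


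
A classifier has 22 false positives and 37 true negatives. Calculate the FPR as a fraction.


FPR = FP / (FP + TN) = 22 / 59 = 22/59.

22/59


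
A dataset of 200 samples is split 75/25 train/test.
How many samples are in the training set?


Test set = 200 * 25% = 50. Training set = 200 - 50 = 150.

150


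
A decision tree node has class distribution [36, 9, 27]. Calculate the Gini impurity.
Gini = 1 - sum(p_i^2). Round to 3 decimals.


Total = 72. Proportions: 36/72, 9/72, 27/72. sum(p_i^2) = 0.4062. Gini = 1 - 0.4062 = 0.5938, which rounds to 0.594.

0.594


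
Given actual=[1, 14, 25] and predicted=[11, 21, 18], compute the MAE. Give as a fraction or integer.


MAE = (1/3) * (|1-11|=10 + |14-21|=7 + |25-18|=7). Sum = 24. MAE = 8.

8


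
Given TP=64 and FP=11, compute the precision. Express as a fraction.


Precision = TP / (TP + FP) = 64 / 75 = 64/75.

64/75


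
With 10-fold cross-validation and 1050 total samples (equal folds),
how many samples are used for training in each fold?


Each validation fold has 1050/10 = 105 samples. Training set = 1050 - 105 = 945.

945


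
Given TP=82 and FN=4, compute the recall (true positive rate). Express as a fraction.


Recall = TP / (TP + FN) = 82 / 86 = 41/43.

41/43


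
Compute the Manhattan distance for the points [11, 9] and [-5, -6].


d = sum of absolute differences: |11--5|=16 + |9--6|=15 = 31.

31


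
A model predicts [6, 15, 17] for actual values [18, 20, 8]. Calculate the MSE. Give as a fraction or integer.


MSE = (1/3) * ((18-6)^2=144 + (20-15)^2=25 + (8-17)^2=81). Sum = 250. MSE = 250/3.

250/3


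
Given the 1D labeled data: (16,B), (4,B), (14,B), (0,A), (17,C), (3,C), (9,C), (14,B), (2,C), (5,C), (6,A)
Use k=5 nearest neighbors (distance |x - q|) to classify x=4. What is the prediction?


Distances: |16-4|=12, |4-4|=0, |14-4|=10, |0-4|=4, |17-4|=13, |3-4|=1, |9-4|=5, |14-4|=10, |2-4|=2, |5-4|=1, |6-4|=2. 5 nearest: (4,B), (3,C), (5,C), (6,A), (2,C). Counts: {'B': 1, 'C': 3, 'A': 1}. Majority class: C.

C


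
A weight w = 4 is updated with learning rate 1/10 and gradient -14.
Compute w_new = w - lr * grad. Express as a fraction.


w_new = 4 - 1/10 * -14 = 4 - -7/5 = 27/5.

27/5


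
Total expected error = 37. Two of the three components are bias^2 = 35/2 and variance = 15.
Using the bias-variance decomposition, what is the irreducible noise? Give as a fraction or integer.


Total error = bias^2 + variance + irreducible noise. So irreducible noise = 37 - 35/2 - 15 = 9/2.

9/2


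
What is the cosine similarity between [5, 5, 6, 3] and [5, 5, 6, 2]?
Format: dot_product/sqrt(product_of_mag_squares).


dot = 92. |a|^2 = 95, |b|^2 = 90. cos = 92/sqrt(8550).

92/sqrt(8550)


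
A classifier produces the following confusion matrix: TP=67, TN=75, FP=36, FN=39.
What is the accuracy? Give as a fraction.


Accuracy = (TP + TN) / (TP + TN + FP + FN) = (67 + 75) / 217 = 142/217.

142/217


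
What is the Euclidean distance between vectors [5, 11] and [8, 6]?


d = sqrt(sum of squared differences). (5-8)^2=9, (11-6)^2=25. Sum = 34.

sqrt(34)


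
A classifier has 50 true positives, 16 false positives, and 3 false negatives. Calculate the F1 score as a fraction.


Precision = 50/66 = 25/33. Recall = 50/53 = 50/53. F1 = 2*P*R/(P+R) = 100/119.

100/119


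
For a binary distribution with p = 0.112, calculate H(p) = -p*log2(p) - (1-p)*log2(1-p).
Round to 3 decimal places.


H = -0.112*log2(0.112) - 0.888*log2(0.888) = 0.506.

0.506


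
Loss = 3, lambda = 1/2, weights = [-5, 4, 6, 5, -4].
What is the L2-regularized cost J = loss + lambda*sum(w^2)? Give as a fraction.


L2 sq norm = sum(w^2) = 118. J = 3 + 1/2 * 118 = 62.

62


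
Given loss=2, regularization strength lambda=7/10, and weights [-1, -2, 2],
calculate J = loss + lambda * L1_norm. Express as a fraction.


L1 norm = sum(|w|) = 5. J = 2 + 7/10 * 5 = 11/2.

11/2


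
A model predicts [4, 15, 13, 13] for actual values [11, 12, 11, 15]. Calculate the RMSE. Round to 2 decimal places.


MSE = 16.5000. RMSE = sqrt(16.5000) = 4.06.

4.06


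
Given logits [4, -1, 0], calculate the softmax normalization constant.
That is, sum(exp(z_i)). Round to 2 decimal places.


Denom = e^4=54.5982 + e^-1=0.3679 + e^0=1.0000. Sum = 55.9661, which rounds to 55.97.

55.97


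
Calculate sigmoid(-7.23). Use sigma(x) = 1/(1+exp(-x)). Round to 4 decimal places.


sigma(-7.23) = 1/(1+e^(7.23)) = 1/(1+1380.222504) = 1/1381.222504 = 0.0007.

0.0007


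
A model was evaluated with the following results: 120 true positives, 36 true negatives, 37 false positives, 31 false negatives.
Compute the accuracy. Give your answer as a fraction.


Accuracy = (TP + TN) / (TP + TN + FP + FN) = (120 + 36) / 224 = 39/56.

39/56


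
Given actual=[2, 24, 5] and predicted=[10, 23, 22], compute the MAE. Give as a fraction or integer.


MAE = (1/3) * (|2-10|=8 + |24-23|=1 + |5-22|=17). Sum = 26. MAE = 26/3.

26/3


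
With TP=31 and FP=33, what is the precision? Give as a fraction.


Precision = TP / (TP + FP) = 31 / 64 = 31/64.

31/64


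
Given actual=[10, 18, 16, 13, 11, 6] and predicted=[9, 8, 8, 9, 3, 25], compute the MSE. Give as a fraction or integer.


MSE = (1/6) * ((10-9)^2=1 + (18-8)^2=100 + (16-8)^2=64 + (13-9)^2=16 + (11-3)^2=64 + (6-25)^2=361). Sum = 606. MSE = 101.

101


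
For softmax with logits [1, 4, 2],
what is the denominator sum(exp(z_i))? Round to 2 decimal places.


Denom = e^1=2.7183 + e^4=54.5982 + e^2=7.3891. Sum = 64.7056, which rounds to 64.71.

64.71


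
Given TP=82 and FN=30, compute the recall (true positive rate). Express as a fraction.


Recall = TP / (TP + FN) = 82 / 112 = 41/56.

41/56


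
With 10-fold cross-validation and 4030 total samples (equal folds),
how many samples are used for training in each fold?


Each validation fold has 4030/10 = 403 samples. Training set = 4030 - 403 = 3627.

3627


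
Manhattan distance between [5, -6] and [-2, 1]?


d = sum of absolute differences: |5--2|=7 + |-6-1|=7 = 14.

14


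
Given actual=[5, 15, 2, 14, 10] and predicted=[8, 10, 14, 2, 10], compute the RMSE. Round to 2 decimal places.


MSE = 64.4000. RMSE = sqrt(64.4000) = 8.02.

8.02


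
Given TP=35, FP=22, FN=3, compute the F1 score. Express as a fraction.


Precision = 35/57 = 35/57. Recall = 35/38 = 35/38. F1 = 2*P*R/(P+R) = 14/19.

14/19


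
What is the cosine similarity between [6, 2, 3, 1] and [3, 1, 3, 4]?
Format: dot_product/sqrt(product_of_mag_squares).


dot = 33. |a|^2 = 50, |b|^2 = 35. cos = 33/sqrt(1750).

33/sqrt(1750)


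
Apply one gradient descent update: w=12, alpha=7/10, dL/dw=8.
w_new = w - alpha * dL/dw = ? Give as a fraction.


w_new = 12 - 7/10 * 8 = 12 - 28/5 = 32/5.

32/5


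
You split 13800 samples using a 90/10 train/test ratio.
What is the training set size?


Test set = 13800 * 10% = 1380. Training set = 13800 - 1380 = 12420.

12420


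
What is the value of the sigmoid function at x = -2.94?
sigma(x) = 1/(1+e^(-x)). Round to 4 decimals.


sigma(-2.94) = 1/(1+e^(2.94)) = 1/(1+18.915846) = 1/19.915846 = 0.0502.

0.0502


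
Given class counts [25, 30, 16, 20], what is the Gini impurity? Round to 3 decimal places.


Total = 91. Proportions: 25/91, 30/91, 16/91, 20/91. sum(p_i^2) = 0.2634. Gini = 1 - 0.2634 = 0.7366, which rounds to 0.737.

0.737


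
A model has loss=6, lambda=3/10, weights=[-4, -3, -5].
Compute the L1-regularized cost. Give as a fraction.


L1 norm = sum(|w|) = 12. J = 6 + 3/10 * 12 = 48/5.

48/5


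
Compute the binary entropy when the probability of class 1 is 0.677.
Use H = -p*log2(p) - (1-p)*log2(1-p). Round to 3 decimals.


H = -0.677*log2(0.677) - 0.323*log2(0.323) = 0.908.

0.908


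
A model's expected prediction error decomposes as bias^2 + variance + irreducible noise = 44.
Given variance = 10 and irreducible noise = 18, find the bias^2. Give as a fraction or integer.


Total error = bias^2 + variance + irreducible noise. So bias^2 = 44 - 10 - 18 = 16.

16


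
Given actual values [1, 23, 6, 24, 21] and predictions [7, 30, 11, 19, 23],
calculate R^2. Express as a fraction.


Mean(y) = 15. SS_res = 139. SS_tot = 458. R^2 = 1 - 139/(458) = 319/458.

319/458


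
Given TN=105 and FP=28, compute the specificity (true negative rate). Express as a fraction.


Specificity = TN / (TN + FP) = 105 / 133 = 15/19.

15/19


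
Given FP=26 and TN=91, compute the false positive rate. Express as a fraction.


FPR = FP / (FP + TN) = 26 / 117 = 2/9.

2/9


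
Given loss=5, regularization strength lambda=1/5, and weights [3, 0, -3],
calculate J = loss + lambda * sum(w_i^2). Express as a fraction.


L2 sq norm = sum(w^2) = 18. J = 5 + 1/5 * 18 = 43/5.

43/5


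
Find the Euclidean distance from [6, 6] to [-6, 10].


d = sqrt(sum of squared differences). (6--6)^2=144, (6-10)^2=16. Sum = 160.

sqrt(160)


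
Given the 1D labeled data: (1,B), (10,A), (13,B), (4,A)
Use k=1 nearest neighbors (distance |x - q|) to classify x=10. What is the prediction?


Distances: |1-10|=9, |10-10|=0, |13-10|=3, |4-10|=6. 1 nearest: (10,A). Counts: {'A': 1}. Majority class: A.

A


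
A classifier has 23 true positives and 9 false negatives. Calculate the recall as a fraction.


Recall = TP / (TP + FN) = 23 / 32 = 23/32.

23/32


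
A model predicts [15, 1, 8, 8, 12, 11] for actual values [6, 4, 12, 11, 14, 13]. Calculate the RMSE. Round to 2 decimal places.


MSE = 20.5000. RMSE = sqrt(20.5000) = 4.53.

4.53


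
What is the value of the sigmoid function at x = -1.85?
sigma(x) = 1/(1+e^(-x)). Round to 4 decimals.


sigma(-1.85) = 1/(1+e^(1.85)) = 1/(1+6.359820) = 1/7.359820 = 0.1359.

0.1359


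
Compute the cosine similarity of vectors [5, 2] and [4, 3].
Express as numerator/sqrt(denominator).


dot = 26. |a|^2 = 29, |b|^2 = 25. cos = 26/sqrt(725).

26/sqrt(725)


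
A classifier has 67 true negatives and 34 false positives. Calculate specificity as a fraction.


Specificity = TN / (TN + FP) = 67 / 101 = 67/101.

67/101


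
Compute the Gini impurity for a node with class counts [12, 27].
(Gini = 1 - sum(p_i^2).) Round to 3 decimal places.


Total = 39. Proportions: 12/39, 27/39. sum(p_i^2) = 0.5740. Gini = 1 - 0.5740 = 0.4260, which rounds to 0.426.

0.426


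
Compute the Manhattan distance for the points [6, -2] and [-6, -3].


d = sum of absolute differences: |6--6|=12 + |-2--3|=1 = 13.

13


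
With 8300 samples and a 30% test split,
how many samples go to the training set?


Test set = 8300 * 30% = 2490. Training set = 8300 - 2490 = 5810.

5810


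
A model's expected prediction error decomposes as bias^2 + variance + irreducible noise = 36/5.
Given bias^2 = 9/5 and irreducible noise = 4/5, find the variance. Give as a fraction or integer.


Total error = bias^2 + variance + irreducible noise. So variance = 36/5 - 9/5 - 4/5 = 23/5.

23/5


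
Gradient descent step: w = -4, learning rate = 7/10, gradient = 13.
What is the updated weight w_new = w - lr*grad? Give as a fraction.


w_new = -4 - 7/10 * 13 = -4 - 91/10 = -131/10.

-131/10


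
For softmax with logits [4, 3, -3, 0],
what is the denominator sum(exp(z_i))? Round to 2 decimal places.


Denom = e^4=54.5982 + e^3=20.0855 + e^-3=0.0498 + e^0=1.0000. Sum = 75.7335, which rounds to 75.73.

75.73


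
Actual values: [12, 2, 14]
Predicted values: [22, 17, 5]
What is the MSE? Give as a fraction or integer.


MSE = (1/3) * ((12-22)^2=100 + (2-17)^2=225 + (14-5)^2=81). Sum = 406. MSE = 406/3.

406/3


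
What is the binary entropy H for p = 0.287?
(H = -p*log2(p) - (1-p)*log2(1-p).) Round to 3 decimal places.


H = -0.287*log2(0.287) - 0.713*log2(0.713) = 0.865.

0.865


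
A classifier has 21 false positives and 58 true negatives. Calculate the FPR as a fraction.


FPR = FP / (FP + TN) = 21 / 79 = 21/79.

21/79


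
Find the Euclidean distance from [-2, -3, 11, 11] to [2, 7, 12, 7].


d = sqrt(sum of squared differences). (-2-2)^2=16, (-3-7)^2=100, (11-12)^2=1, (11-7)^2=16. Sum = 133.

sqrt(133)


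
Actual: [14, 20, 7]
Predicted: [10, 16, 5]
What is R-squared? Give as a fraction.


Mean(y) = 41/3. SS_res = 36. SS_tot = 254/3. R^2 = 1 - 36/(254/3) = 73/127.

73/127


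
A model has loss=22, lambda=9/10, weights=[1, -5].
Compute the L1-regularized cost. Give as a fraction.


L1 norm = sum(|w|) = 6. J = 22 + 9/10 * 6 = 137/5.

137/5


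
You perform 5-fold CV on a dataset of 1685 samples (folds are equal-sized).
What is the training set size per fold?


Each validation fold has 1685/5 = 337 samples. Training set = 1685 - 337 = 1348.

1348


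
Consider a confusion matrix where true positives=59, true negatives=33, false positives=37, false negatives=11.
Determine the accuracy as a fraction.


Accuracy = (TP + TN) / (TP + TN + FP + FN) = (59 + 33) / 140 = 23/35.

23/35


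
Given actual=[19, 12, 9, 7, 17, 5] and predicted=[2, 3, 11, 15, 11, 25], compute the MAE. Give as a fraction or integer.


MAE = (1/6) * (|19-2|=17 + |12-3|=9 + |9-11|=2 + |7-15|=8 + |17-11|=6 + |5-25|=20). Sum = 62. MAE = 31/3.

31/3


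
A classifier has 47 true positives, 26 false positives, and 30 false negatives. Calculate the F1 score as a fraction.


Precision = 47/73 = 47/73. Recall = 47/77 = 47/77. F1 = 2*P*R/(P+R) = 47/75.

47/75


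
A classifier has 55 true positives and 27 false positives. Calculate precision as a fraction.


Precision = TP / (TP + FP) = 55 / 82 = 55/82.

55/82


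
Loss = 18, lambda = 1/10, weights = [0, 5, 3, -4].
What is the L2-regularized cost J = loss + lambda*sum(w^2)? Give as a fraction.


L2 sq norm = sum(w^2) = 50. J = 18 + 1/10 * 50 = 23.

23


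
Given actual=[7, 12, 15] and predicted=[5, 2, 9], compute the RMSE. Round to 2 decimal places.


MSE = 46.6667. RMSE = sqrt(46.6667) = 6.83.

6.83


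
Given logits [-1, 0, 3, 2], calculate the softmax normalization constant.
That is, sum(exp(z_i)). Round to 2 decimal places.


Denom = e^-1=0.3679 + e^0=1.0000 + e^3=20.0855 + e^2=7.3891. Sum = 28.8425, which rounds to 28.84.

28.84


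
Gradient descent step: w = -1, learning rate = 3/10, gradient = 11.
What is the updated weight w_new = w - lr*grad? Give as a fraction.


w_new = -1 - 3/10 * 11 = -1 - 33/10 = -43/10.

-43/10


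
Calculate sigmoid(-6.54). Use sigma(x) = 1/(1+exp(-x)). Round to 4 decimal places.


sigma(-6.54) = 1/(1+e^(6.54)) = 1/(1+692.286578) = 1/693.286578 = 0.0014.

0.0014


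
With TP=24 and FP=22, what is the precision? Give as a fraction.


Precision = TP / (TP + FP) = 24 / 46 = 12/23.

12/23


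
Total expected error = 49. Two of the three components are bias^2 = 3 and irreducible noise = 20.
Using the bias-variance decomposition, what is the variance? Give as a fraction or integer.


Total error = bias^2 + variance + irreducible noise. So variance = 49 - 3 - 20 = 26.

26


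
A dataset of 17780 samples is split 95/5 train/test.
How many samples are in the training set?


Test set = 17780 * 5% = 889. Training set = 17780 - 889 = 16891.

16891


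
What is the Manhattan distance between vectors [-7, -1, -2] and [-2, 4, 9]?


d = sum of absolute differences: |-7--2|=5 + |-1-4|=5 + |-2-9|=11 = 21.

21


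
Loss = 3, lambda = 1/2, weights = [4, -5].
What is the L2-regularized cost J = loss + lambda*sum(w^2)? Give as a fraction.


L2 sq norm = sum(w^2) = 41. J = 3 + 1/2 * 41 = 47/2.

47/2


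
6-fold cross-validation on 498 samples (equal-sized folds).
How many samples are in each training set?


Each validation fold has 498/6 = 83 samples. Training set = 498 - 83 = 415.

415


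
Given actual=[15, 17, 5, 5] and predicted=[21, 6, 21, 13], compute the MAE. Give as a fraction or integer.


MAE = (1/4) * (|15-21|=6 + |17-6|=11 + |5-21|=16 + |5-13|=8). Sum = 41. MAE = 41/4.

41/4


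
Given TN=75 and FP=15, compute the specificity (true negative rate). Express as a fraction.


Specificity = TN / (TN + FP) = 75 / 90 = 5/6.

5/6


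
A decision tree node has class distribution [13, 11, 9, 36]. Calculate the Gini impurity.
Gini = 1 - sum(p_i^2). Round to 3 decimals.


Total = 69. Proportions: 13/69, 11/69, 9/69, 36/69. sum(p_i^2) = 0.3501. Gini = 1 - 0.3501 = 0.6499, which rounds to 0.650.

0.650


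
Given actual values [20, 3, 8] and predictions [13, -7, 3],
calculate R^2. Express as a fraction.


Mean(y) = 31/3. SS_res = 174. SS_tot = 458/3. R^2 = 1 - 174/(458/3) = -32/229.

-32/229


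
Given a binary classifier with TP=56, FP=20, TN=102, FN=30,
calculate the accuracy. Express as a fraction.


Accuracy = (TP + TN) / (TP + TN + FP + FN) = (56 + 102) / 208 = 79/104.

79/104


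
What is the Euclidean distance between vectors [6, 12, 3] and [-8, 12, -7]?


d = sqrt(sum of squared differences). (6--8)^2=196, (12-12)^2=0, (3--7)^2=100. Sum = 296.

sqrt(296)


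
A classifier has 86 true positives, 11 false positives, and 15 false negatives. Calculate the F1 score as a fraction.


Precision = 86/97 = 86/97. Recall = 86/101 = 86/101. F1 = 2*P*R/(P+R) = 86/99.

86/99


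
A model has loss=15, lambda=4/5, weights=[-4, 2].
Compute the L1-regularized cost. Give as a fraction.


L1 norm = sum(|w|) = 6. J = 15 + 4/5 * 6 = 99/5.

99/5


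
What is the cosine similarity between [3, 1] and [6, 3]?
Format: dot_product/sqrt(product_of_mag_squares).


dot = 21. |a|^2 = 10, |b|^2 = 45. cos = 21/sqrt(450).

21/sqrt(450)


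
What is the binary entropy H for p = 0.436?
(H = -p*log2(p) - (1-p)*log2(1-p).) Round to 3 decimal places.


H = -0.436*log2(0.436) - 0.564*log2(0.564) = 0.988.

0.988


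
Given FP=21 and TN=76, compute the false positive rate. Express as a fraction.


FPR = FP / (FP + TN) = 21 / 97 = 21/97.

21/97


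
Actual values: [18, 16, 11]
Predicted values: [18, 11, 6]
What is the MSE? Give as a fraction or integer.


MSE = (1/3) * ((18-18)^2=0 + (16-11)^2=25 + (11-6)^2=25). Sum = 50. MSE = 50/3.

50/3


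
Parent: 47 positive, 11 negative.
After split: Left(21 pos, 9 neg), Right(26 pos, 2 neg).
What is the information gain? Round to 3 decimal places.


H(parent) = 0.7007. H(left) = 0.8813, H(right) = 0.3712. Weighted = (30/58)*0.8813 + (28/58)*0.3712 = 0.6350. IG = 0.7007 - 0.6350 = 0.0657, which rounds to 0.066.

0.066


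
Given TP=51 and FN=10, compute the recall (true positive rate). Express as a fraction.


Recall = TP / (TP + FN) = 51 / 61 = 51/61.

51/61


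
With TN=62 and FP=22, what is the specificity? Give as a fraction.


Specificity = TN / (TN + FP) = 62 / 84 = 31/42.

31/42


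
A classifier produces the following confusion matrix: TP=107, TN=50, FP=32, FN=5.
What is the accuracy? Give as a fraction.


Accuracy = (TP + TN) / (TP + TN + FP + FN) = (107 + 50) / 194 = 157/194.

157/194


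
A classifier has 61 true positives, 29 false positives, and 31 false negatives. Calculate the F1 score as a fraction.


Precision = 61/90 = 61/90. Recall = 61/92 = 61/92. F1 = 2*P*R/(P+R) = 61/91.

61/91


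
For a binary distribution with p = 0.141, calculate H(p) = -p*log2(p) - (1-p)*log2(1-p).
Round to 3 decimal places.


H = -0.141*log2(0.141) - 0.859*log2(0.859) = 0.587.

0.587


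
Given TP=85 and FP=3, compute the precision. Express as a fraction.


Precision = TP / (TP + FP) = 85 / 88 = 85/88.

85/88


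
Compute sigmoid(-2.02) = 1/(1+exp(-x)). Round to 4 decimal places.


sigma(-2.02) = 1/(1+e^(2.02)) = 1/(1+7.538325) = 1/8.538325 = 0.1171.

0.1171


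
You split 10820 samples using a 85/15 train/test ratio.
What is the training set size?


Test set = 10820 * 15% = 1623. Training set = 10820 - 1623 = 9197.

9197


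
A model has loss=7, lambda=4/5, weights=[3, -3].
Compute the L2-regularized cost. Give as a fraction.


L2 sq norm = sum(w^2) = 18. J = 7 + 4/5 * 18 = 107/5.

107/5


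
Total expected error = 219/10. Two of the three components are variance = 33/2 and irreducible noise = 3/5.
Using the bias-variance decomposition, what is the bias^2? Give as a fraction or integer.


Total error = bias^2 + variance + irreducible noise. So bias^2 = 219/10 - 33/2 - 3/5 = 24/5.

24/5


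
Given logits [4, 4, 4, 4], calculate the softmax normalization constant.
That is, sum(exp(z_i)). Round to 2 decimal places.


Denom = e^4=54.5982 + e^4=54.5982 + e^4=54.5982 + e^4=54.5982. Sum = 218.3928, which rounds to 218.39.

218.39


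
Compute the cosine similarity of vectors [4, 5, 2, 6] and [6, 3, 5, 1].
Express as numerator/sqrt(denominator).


dot = 55. |a|^2 = 81, |b|^2 = 71. cos = 55/sqrt(5751).

55/sqrt(5751)


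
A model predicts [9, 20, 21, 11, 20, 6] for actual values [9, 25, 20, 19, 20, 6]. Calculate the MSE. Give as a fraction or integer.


MSE = (1/6) * ((9-9)^2=0 + (25-20)^2=25 + (20-21)^2=1 + (19-11)^2=64 + (20-20)^2=0 + (6-6)^2=0). Sum = 90. MSE = 15.

15


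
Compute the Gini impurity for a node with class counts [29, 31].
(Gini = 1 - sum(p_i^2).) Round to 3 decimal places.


Total = 60. Proportions: 29/60, 31/60. sum(p_i^2) = 0.5006. Gini = 1 - 0.5006 = 0.4994, which rounds to 0.499.

0.499


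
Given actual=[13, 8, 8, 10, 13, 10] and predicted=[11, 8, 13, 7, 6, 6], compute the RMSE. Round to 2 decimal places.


MSE = 17.1667. RMSE = sqrt(17.1667) = 4.14.

4.14


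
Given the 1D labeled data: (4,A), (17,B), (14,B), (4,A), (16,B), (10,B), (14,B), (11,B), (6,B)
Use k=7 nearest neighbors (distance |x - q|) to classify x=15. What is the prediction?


Distances: |4-15|=11, |17-15|=2, |14-15|=1, |4-15|=11, |16-15|=1, |10-15|=5, |14-15|=1, |11-15|=4, |6-15|=9. 7 nearest: (14,B), (16,B), (14,B), (17,B), (11,B), (10,B), (6,B). Counts: {'B': 7}. Majority class: B.

B


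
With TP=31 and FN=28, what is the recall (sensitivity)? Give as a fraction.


Recall = TP / (TP + FN) = 31 / 59 = 31/59.

31/59


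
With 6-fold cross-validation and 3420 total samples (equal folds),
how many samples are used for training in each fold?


Each validation fold has 3420/6 = 570 samples. Training set = 3420 - 570 = 2850.

2850


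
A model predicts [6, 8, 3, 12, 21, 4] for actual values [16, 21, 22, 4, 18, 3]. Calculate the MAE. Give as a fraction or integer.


MAE = (1/6) * (|16-6|=10 + |21-8|=13 + |22-3|=19 + |4-12|=8 + |18-21|=3 + |3-4|=1). Sum = 54. MAE = 9.

9


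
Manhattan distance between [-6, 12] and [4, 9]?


d = sum of absolute differences: |-6-4|=10 + |12-9|=3 = 13.

13


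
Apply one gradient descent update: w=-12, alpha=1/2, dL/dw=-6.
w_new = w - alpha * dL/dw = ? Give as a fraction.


w_new = -12 - 1/2 * -6 = -12 - -3 = -9.

-9


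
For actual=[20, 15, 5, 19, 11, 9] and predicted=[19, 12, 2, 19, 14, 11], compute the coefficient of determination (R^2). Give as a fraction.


Mean(y) = 79/6. SS_res = 32. SS_tot = 1037/6. R^2 = 1 - 32/(1037/6) = 845/1037.

845/1037


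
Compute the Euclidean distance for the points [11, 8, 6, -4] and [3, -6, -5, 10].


d = sqrt(sum of squared differences). (11-3)^2=64, (8--6)^2=196, (6--5)^2=121, (-4-10)^2=196. Sum = 577.

sqrt(577)


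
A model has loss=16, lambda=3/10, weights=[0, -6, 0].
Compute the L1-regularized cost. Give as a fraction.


L1 norm = sum(|w|) = 6. J = 16 + 3/10 * 6 = 89/5.

89/5


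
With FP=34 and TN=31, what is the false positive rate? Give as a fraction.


FPR = FP / (FP + TN) = 34 / 65 = 34/65.

34/65


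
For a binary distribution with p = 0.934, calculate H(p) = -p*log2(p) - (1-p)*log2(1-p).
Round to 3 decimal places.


H = -0.934*log2(0.934) - 0.066*log2(0.066) = 0.351.

0.351


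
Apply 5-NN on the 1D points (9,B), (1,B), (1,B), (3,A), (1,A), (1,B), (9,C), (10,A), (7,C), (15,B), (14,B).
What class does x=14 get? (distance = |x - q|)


Distances: |9-14|=5, |1-14|=13, |1-14|=13, |3-14|=11, |1-14|=13, |1-14|=13, |9-14|=5, |10-14|=4, |7-14|=7, |15-14|=1, |14-14|=0. 5 nearest: (14,B), (15,B), (10,A), (9,B), (9,C). Counts: {'B': 3, 'A': 1, 'C': 1}. Majority class: B.

B


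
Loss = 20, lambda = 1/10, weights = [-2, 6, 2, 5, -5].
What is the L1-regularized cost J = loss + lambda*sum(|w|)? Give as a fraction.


L1 norm = sum(|w|) = 20. J = 20 + 1/10 * 20 = 22.

22


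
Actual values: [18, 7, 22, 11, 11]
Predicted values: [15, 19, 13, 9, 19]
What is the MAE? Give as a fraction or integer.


MAE = (1/5) * (|18-15|=3 + |7-19|=12 + |22-13|=9 + |11-9|=2 + |11-19|=8). Sum = 34. MAE = 34/5.

34/5


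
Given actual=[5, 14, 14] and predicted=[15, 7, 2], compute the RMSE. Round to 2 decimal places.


MSE = 97.6667. RMSE = sqrt(97.6667) = 9.88.

9.88


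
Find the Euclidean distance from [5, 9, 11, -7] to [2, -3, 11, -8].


d = sqrt(sum of squared differences). (5-2)^2=9, (9--3)^2=144, (11-11)^2=0, (-7--8)^2=1. Sum = 154.

sqrt(154)


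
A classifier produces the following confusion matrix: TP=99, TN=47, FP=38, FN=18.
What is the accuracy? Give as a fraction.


Accuracy = (TP + TN) / (TP + TN + FP + FN) = (99 + 47) / 202 = 73/101.

73/101


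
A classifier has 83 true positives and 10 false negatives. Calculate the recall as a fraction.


Recall = TP / (TP + FN) = 83 / 93 = 83/93.

83/93


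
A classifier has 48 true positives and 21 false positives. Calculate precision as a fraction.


Precision = TP / (TP + FP) = 48 / 69 = 16/23.

16/23


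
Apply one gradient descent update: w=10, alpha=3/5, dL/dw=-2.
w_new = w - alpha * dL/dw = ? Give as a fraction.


w_new = 10 - 3/5 * -2 = 10 - -6/5 = 56/5.

56/5


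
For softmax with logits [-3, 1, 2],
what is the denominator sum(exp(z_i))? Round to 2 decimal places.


Denom = e^-3=0.0498 + e^1=2.7183 + e^2=7.3891. Sum = 10.1572, which rounds to 10.16.

10.16


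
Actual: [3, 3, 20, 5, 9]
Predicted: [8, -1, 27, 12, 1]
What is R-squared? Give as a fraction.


Mean(y) = 8. SS_res = 203. SS_tot = 204. R^2 = 1 - 203/(204) = 1/204.

1/204


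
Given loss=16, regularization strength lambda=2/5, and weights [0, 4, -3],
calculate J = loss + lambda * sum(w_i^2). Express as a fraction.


L2 sq norm = sum(w^2) = 25. J = 16 + 2/5 * 25 = 26.

26


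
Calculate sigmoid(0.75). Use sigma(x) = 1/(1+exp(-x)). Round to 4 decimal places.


sigma(0.75) = 1/(1+e^(-0.75)) = 1/(1+0.472367) = 1/1.472367 = 0.6792.

0.6792


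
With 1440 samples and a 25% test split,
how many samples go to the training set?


Test set = 1440 * 25% = 360. Training set = 1440 - 360 = 1080.

1080


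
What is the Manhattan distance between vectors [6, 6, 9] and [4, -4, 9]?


d = sum of absolute differences: |6-4|=2 + |6--4|=10 + |9-9|=0 = 12.

12


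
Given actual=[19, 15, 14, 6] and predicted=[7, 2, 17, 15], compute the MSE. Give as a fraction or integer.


MSE = (1/4) * ((19-7)^2=144 + (15-2)^2=169 + (14-17)^2=9 + (6-15)^2=81). Sum = 403. MSE = 403/4.

403/4


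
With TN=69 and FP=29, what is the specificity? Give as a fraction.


Specificity = TN / (TN + FP) = 69 / 98 = 69/98.

69/98


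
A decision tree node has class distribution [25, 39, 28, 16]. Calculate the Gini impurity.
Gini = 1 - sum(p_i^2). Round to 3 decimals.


Total = 108. Proportions: 25/108, 39/108, 28/108, 16/108. sum(p_i^2) = 0.2731. Gini = 1 - 0.2731 = 0.7269, which rounds to 0.727.

0.727


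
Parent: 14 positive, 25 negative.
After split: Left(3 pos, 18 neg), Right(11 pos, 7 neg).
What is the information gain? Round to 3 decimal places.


H(parent) = 0.9418. H(left) = 0.5917, H(right) = 0.9641. Weighted = (21/39)*0.5917 + (18/39)*0.9641 = 0.7636. IG = 0.9418 - 0.7636 = 0.1782, which rounds to 0.178.

0.178


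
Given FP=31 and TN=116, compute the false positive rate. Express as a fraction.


FPR = FP / (FP + TN) = 31 / 147 = 31/147.

31/147


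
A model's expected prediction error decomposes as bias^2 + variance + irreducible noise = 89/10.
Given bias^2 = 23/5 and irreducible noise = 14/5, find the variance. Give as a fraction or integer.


Total error = bias^2 + variance + irreducible noise. So variance = 89/10 - 23/5 - 14/5 = 3/2.

3/2


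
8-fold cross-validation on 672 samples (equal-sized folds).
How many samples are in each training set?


Each validation fold has 672/8 = 84 samples. Training set = 672 - 84 = 588.

588


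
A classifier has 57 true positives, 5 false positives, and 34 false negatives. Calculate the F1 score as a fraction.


Precision = 57/62 = 57/62. Recall = 57/91 = 57/91. F1 = 2*P*R/(P+R) = 38/51.

38/51


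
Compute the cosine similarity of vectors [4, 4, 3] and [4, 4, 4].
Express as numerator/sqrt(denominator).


dot = 44. |a|^2 = 41, |b|^2 = 48. cos = 44/sqrt(1968).

44/sqrt(1968)


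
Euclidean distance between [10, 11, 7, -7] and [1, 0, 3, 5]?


d = sqrt(sum of squared differences). (10-1)^2=81, (11-0)^2=121, (7-3)^2=16, (-7-5)^2=144. Sum = 362.

sqrt(362)


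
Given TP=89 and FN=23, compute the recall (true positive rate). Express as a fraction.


Recall = TP / (TP + FN) = 89 / 112 = 89/112.

89/112


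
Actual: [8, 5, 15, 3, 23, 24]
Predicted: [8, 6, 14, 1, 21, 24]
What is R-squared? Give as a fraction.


Mean(y) = 13. SS_res = 10. SS_tot = 414. R^2 = 1 - 10/(414) = 202/207.

202/207


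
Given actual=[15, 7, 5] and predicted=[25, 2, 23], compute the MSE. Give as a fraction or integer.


MSE = (1/3) * ((15-25)^2=100 + (7-2)^2=25 + (5-23)^2=324). Sum = 449. MSE = 449/3.

449/3


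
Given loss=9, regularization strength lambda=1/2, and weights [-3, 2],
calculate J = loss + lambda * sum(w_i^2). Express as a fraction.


L2 sq norm = sum(w^2) = 13. J = 9 + 1/2 * 13 = 31/2.

31/2
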